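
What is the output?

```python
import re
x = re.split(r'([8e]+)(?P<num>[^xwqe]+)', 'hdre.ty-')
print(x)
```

['hdr', 'e', '.ty-', '']

This matches one or more of one of [8e] (captured); then one or more of any character except [xwqe] (captured as 'num').
Matches to split on: at [3:8] → 'e.ty-'.
The group in the pattern means `split` returns the separators' captures alongside the pieces.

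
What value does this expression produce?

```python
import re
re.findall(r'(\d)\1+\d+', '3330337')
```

['3']

The backreference `\1` re-matches whatever the first group consumed, character for character.
Scanning left to right: at [0:7] match '3330337', group 1 = '3'.
`findall` collects group 1 from the one match (1 total).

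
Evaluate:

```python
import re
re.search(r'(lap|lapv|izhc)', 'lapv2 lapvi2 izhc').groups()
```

The regex engine tests alternatives in the order written; an earlier branch that matches wins even if a later one would match more.
`re.search` scans for the first position where the pattern succeeds.
The match spans [0:3] → 'lap'.
Captured: group 1 = 'lap'.

('lap',)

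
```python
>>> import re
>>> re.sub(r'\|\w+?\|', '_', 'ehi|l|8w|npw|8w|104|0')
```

Matches: at [3:6] → '|l|'; at [8:13] → '|npw|'; at [15:20] → '|104|'.
`sub` substitutes '_' at each match site.

'ehi_8w_8w_0'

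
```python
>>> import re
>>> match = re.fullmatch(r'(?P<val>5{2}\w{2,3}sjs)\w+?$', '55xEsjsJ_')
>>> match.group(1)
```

'55xEsjs'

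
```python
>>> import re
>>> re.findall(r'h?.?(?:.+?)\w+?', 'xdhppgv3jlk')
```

['xdh', 'ppg', 'v3j', 'lk']

This matches optionally the literal 'h', then optionally any character; then one or more of any character (lazy) (non-capturing group); then one or more of a word character (lazy).
A non-greedy quantifier consumes as few characters as it can — just enough that the remainder of the pattern still matches from where it stops; whatever follows it matches normally.
Walking the string: at [0:3] → 'xdh'; at [3:6] → 'ppg'; at [6:9] → 'v3j'; at [9:11] → 'lk'.
No capturing groups, so `findall` returns the 4 full match strings.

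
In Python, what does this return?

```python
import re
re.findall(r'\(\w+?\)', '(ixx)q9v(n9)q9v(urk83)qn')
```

Scanning left to right: at [0:5] → '(ixx)'; at [8:12] → '(n9)'; at [15:22] → '(urk83)'.
`findall` yields the raw match text (3 of them) because the pattern has no groups.

['(ixx)', '(n9)', '(urk83)']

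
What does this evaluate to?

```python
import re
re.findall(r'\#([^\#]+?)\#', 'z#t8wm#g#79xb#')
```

['t8wm', '79xb']

Walking the string: at [1:7] match '#t8wm#', group 1 = 't8wm'; at [8:14] match '#79xb#', group 1 = '79xb'.
`findall` collects group 1 from each match (2 total).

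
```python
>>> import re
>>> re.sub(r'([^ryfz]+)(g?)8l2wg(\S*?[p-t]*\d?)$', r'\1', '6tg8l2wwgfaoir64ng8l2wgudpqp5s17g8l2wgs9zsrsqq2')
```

Pattern: one or more of any character except [ryfz] (captured); then optionally a literal 'g' (captured); then the literal '8l2', then the literal 'wg'; then zero or more of a non-whitespace character (lazy), then zero or more of a character in [p-t], then optionally a digit (captured); then anchored at the end.
Matches: at [14:47] → '64ng8l2wgudpqp5s17g8l2wgs9zsrsqq2'.
The replacement refers to a captured group, so each match is rewritten using its own captured text.

'6tg8l2wwgfaoir64ng8l2wgudpqp5s17g'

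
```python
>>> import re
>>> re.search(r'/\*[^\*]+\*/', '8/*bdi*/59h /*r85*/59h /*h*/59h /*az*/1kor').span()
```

The match spans [1:8] → '/*bdi*/'.

(1, 8)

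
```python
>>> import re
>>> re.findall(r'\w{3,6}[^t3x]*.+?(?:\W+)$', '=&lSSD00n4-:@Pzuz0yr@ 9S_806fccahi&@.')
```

['lSSD00n4-:@Pzuz0yr@ 9S_806fccahi&@.']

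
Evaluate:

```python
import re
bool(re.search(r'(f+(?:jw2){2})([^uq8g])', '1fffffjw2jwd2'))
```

False

The pattern matches one or more of the literal 'f', then the literal 'jw2' repeated 2 times (captured); then any character except [uq8g] (captured).
`search` walks the string left to right and returns the first match it finds.
Here nothing in the string fits, so the call returns None, and `bool(None)` is False.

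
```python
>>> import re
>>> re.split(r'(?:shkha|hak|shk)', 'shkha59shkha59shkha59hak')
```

Alternation tries branches left to right and keeps the first one that lets the overall match succeed at that position.
Matches to split on: at [0:5] → 'shkha'; at [7:12] → 'shkha'; at [14:19] → 'shkha'; at [21:24] → 'hak'.
Each match becomes a cut point; 5 segments remain.

['', '59', '59', '59', '']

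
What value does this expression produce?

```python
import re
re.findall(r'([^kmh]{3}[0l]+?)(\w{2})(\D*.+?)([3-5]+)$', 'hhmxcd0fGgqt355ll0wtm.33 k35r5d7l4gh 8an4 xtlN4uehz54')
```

The pattern matches exactly 3 of any character except [kmh], then one or more of one of [0l] (lazy) (captured); then exactly 2 of a word character (captured); then zero or more of a non-digit, then one or more of any character (lazy) (captured); then one or more of a character in [3-5] (captured); then anchored at the end.
Matches: at [3:53] match 'xcd0fGgqt355ll0wtm.33 k35r5d7l4gh 8an4 xtlN4uehz54', groups = ('xcd0', 'fG', 'gqt355ll0wtm.33 k35r5d7l4gh 8an4 xtlN4uehz', '54').
`findall` packs the 4 group values into a tuple for every match.

[('xcd0', 'fG', 'gqt355ll0wtm.33 k35r5d7l4gh 8an4 xtlN4uehz', '54')]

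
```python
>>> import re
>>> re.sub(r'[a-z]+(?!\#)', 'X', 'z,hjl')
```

The negative lookaround is zero-width — it rules out positions where the adjacent text would match, without consuming anything.
`sub` substitutes 'X' at each match site.

'X,X'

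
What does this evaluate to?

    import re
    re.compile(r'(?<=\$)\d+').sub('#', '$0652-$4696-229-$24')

The lookaround is zero-width — it requires the adjacent text to match without consuming it, so the asserted text isn't part of the match.
Every occurrence is swapped for '#'.

'$#-$#-229-$#'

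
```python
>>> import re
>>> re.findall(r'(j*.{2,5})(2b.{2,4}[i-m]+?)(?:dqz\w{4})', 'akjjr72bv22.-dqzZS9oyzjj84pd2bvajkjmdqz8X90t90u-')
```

The pattern matches zero or more of a literal 'j', then 2 to 5 of any character (captured); then the literal '2b', then 2 to 4 of any character, then one or more of a character in [i-m] (lazy) (captured); then the literal 'dqz', then exactly 4 of a word character (non-capturing group).
Scanning left to right: at [22:43] match 'jj84pd2bvajkjmdqz8X90', groups = ('jj84pd', '2bvajkjm').
Multiple groups make `findall` return tuples — one 2-tuple for the one match.

[('jj84pd', '2bvajkjm')]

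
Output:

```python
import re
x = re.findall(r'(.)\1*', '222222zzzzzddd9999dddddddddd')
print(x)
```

['2', 'z', 'd', '9', 'd']

The backreference `\1` re-matches whatever the first group consumed, character for character.
Walking the string: at [0:6] match '222222', group 1 = '2'; at [6:11] match 'zzzzz', group 1 = 'z'; at [11:14] match 'ddd', group 1 = 'd'; at [14:18] match '9999', group 1 = '9'; at [18:28] match 'dddddddddd', group 1 = 'd'.
With a single group, `findall` returns only what that group captured — 5 items.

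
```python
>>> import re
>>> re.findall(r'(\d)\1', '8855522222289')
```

['8', '5', '2', '2', '2']

The backreference `\1` re-matches whatever the first group consumed, character for character.
Matches: at [0:2] match '88', group 1 = '8'; at [2:4] match '55', group 1 = '5'; at [5:7] match '22', group 1 = '2'; at [7:9] match '22', group 1 = '2'; at [9:11] match '22', group 1 = '2'.
With a single group, `findall` returns only what that group captured — 5 items.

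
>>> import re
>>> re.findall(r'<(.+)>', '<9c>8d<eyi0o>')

Scanning left to right: at [0:13] match '<9c>8d<eyi0o>', group 1 = '9c>8d<eyi0o'.
Because there's exactly one group, `findall` drops the full match and keeps group 1 from the one hit.

['9c>8d<eyi0o']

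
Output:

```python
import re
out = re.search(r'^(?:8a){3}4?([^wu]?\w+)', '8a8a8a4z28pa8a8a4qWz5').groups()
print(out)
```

('z28pa8a8a4qWz5',)

The match spans [0:21] → '8a8a8a4z28pa8a8a4qWz5'.
Captured: group 1 = 'z28pa8a8a4qWz5'.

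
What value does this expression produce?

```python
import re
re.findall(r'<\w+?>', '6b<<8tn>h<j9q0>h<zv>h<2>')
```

['<8tn>', '<j9q0>', '<zv>', '<2>']

Walking the string: at [3:8] → '<8tn>'; at [9:15] → '<j9q0>'; at [16:20] → '<zv>'; at [21:24] → '<2>'.
Since nothing is captured, `findall` lists the 4 matched substrings directly.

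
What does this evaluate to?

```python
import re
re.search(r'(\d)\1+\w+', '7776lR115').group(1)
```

'7'

After group 1 captures some text, `\1` only succeeds where that same text appears again.
Unlike `match`, `search` isn't anchored — it looks for the pattern anywhere in the string.
The match spans [0:9] → '7776lR115'.
Captured: group 1 = '7'.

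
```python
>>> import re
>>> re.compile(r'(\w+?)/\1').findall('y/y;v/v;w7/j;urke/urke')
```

After group 1 captures some text, `\1` only succeeds where that same text appears again.
Scanning left to right: at [0:3] match 'y/y', group 1 = 'y'; at [4:7] match 'v/v', group 1 = 'v'; at [13:22] match 'urke/urke', group 1 = 'urke'.
With a single group, `findall` returns only what that group captured — 3 items.

['y', 'v', 'urke']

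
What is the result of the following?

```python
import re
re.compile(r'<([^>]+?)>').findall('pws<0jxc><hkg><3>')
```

['0jxc', 'hkg', '3']

Scanning left to right: at [3:9] match '<0jxc>', group 1 = '0jxc'; at [9:14] match '<hkg>', group 1 = 'hkg'; at [14:17] match '<3>', group 1 = '3'.
With a single group, `findall` returns only what that group captured — 3 items.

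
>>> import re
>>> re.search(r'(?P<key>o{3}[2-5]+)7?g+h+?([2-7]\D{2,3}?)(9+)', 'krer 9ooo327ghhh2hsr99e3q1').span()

(6, 22)

This matches exactly 3 of a literal 'o', then one or more of a character in [2-5] (captured as 'key'); then optionally a literal '7', then one or more of the literal 'g', then one or more of the literal 'h' (lazy); then a character in [2-7], then 2 to 3 of a non-digit (lazy) (captured); then one or more of a literal '9' (captured).
Unlike `match`, `search` isn't anchored — it looks for the pattern anywhere in the string.
The match spans [6:22] → 'ooo327ghhh2hsr99'.
Captured: group 1 = 'ooo32', group 2 = '2hsr', group 3 = '99'.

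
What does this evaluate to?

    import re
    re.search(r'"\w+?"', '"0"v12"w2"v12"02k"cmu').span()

The match spans [0:3] → '"0"'.

(0, 3)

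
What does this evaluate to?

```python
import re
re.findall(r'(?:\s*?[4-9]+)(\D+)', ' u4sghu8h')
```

['sghu', 'h']

The pattern matches zero or more of whitespace (lazy), then one or more of a character in [4-9] (non-capturing group); then one or more of a non-digit (captured).
Matches: at [2:7] match '4sghu', group 1 = 'sghu'; at [7:9] match '8h', group 1 = 'h'.
With a single group, `findall` returns only what that group captured — 2 items.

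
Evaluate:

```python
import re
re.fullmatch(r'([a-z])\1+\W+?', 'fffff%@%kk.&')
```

`\1` is not a pattern — it's the concrete string captured by group 1, re-applied verbatim.
`fullmatch` succeeds only if the pattern covers the string from start to end.
Here there's no way to consume every character, so the call returns None.

None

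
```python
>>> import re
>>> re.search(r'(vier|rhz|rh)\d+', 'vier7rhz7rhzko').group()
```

'vier7'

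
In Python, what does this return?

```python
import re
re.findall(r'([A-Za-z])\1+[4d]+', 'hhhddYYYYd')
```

['h', 'Y']

`\1` has to match the exact text group 1 already captured.
Because there's exactly one group, `findall` drops the full match and keeps group 1 from each hit.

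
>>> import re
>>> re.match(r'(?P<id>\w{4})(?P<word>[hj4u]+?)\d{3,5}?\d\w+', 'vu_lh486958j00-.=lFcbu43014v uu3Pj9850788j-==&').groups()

('vu_l', 'h')

The match spans [0:14] → 'vu_lh486958j00'.
Captured: group 1 = 'vu_l', group 2 = 'h'.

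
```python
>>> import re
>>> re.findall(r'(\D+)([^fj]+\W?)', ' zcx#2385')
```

Pattern: one or more of a non-digit (captured); then one or more of any character except [fj], then optionally a non-word character (captured).
Matches: at [0:9] match ' zcx#2385', groups = (' zcx#', '2385').
Multiple groups make `findall` return tuples — one 2-tuple for the one match.

[(' zcx#', '2385')]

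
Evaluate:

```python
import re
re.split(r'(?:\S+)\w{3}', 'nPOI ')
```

['', ' ']

Each match becomes a cut point; 2 segments remain.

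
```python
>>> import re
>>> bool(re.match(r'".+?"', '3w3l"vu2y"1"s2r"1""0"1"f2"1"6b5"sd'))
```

False

With `match`, the pattern is implicitly anchored at the beginning.
Here the pattern fails at index 0, so the call returns None, and `bool(None)` is False.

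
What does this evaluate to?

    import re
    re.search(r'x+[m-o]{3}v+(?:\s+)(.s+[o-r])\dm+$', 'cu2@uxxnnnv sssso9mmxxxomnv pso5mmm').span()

(20, 35)

This matches one or more of a literal 'x'; then exactly 3 of a character in [m-o], then one or more of a literal 'v'; then one or more of whitespace (non-capturing group); then any character, then one or more of the literal 's', then a character in [o-r] (captured); then a digit, then one or more of the literal 'm'; then anchored at the end.
`re.search` tries every starting position until one works.
The match spans [20:35] → 'xxxomnv pso5mmm'.
Captured: group 1 = 'pso'.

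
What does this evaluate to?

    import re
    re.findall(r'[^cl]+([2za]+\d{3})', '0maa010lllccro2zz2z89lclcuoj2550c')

['a010', '2550']

`findall` collects group 1 from each match (2 total).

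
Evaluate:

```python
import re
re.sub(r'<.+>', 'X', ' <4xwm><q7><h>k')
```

' Xk'

`sub` substitutes 'X' at each match site.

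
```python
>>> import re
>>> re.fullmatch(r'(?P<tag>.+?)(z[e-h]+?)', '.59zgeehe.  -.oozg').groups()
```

This matches one or more of any character (lazy) (captured as 'tag'); then a literal 'z', then one or more of a character in [e-h] (lazy) (captured).
`re.fullmatch` is like wrapping the pattern in `^…$` (in single-line mode).
The match spans [0:18] → '.59zgeehe.  -.oozg'.
Captured: group 1 = '.59zgeehe.  -.oo', group 2 = 'zg'.

('.59zgeehe.  -.oo', 'zg')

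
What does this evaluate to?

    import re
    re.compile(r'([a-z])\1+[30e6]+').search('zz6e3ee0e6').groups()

('z',)

The match spans [0:10] → 'zz6e3ee0e6'.
Captured: group 1 = 'z'.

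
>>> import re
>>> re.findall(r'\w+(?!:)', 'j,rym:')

The negative lookahead/lookbehind blocks any match where the forbidden context is present.
Matches: at [0:1] → 'j'; at [2:4] → 'ry'.
No capturing groups, so `findall` returns the 2 full match strings.

['j', 'ry']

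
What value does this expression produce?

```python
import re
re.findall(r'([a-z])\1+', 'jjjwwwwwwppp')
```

['j', 'w', 'p']

After group 1 captures some text, `\1` only succeeds where that same text appears again.
`findall` collects group 1 from each match (3 total).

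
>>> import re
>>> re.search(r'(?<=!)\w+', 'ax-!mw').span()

(4, 6)

The lookaround is zero-width — it requires the adjacent text to match without consuming it, so the asserted text isn't part of the match.
Unlike `match`, `search` isn't anchored — it looks for the pattern anywhere in the string.
The match spans [4:6] → 'mw'.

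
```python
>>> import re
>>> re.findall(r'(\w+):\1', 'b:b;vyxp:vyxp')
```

['b', 'vyxp']

`\1` is not a pattern — it's the concrete string captured by group 1, re-applied verbatim.
Walking the string: at [0:3] match 'b:b', group 1 = 'b'; at [4:13] match 'vyxp:vyxp', group 1 = 'vyxp'.
`findall` collects group 1 from each match (2 total).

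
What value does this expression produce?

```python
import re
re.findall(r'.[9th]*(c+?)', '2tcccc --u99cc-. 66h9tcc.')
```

['c', 'c', 'c', 'c']

The pattern matches any character, then zero or more of one of [9th]; then one or more of a literal 'c' (lazy) (captured).
Walking the string: at [0:3] match '2tc', group 1 = 'c'; at [3:5] match 'cc', group 1 = 'c'; at [9:13] match 'u99c', group 1 = 'c'; at [18:23] match '6h9tc', group 1 = 'c'.
With a single group, `findall` returns only what that group captured — 4 items.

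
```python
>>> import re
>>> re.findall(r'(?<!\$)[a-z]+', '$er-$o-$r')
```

['r']

A negative assertion filters positions out without eating any characters.
No capturing groups, so `findall` returns the 1 full match string.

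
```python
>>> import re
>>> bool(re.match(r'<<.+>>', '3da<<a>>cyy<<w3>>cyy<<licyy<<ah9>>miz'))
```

`match` is anchored at position 0; if the pattern doesn't fit there, it returns None.
Here position 0 doesn't satisfy it, so the call returns None, and `bool(None)` is False.

False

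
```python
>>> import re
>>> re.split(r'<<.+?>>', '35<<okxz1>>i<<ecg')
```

['35', 'i<<ecg']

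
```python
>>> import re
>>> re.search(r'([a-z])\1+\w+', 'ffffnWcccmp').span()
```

`\1` is not a pattern — it's the concrete string captured by group 1, re-applied verbatim.
`search` walks the string left to right and returns the first match it finds.
The match spans [0:11] → 'ffffnWcccmp'.
Captured: group 1 = 'f'.

(0, 11)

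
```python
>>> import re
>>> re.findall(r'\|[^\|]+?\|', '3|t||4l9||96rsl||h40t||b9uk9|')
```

['|t|', '|4l9|', '|96rsl|', '|h40t|', '|b9uk9|']

`findall` yields the raw match text (5 of them) because the pattern has no groups.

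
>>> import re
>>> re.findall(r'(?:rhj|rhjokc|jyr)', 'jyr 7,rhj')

Scanning left to right: at [0:3] → 'jyr'; at [6:9] → 'rhj'.
Since nothing is captured, `findall` lists the 2 matched substrings directly.

['jyr', 'rhj']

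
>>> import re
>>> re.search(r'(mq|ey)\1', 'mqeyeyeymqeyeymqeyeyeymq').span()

The backreference `\1` re-matches whatever the first group consumed, character for character.
The match spans [2:6] → 'eyey'.

(2, 6)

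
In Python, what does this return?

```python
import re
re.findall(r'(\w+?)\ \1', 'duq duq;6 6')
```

['duq', '6']

`\1` is not a pattern — it's the concrete string captured by group 1, re-applied verbatim.
Scanning left to right: at [0:7] match 'duq duq', group 1 = 'duq'; at [8:11] match '6 6', group 1 = '6'.
One capturing group, so `findall` returns just the captured substring from each match — 2 in all.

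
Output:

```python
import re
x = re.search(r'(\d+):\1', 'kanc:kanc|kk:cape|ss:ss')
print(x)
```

None

`\1` has to match the exact text group 1 already captured.
Unlike `match`, `search` isn't anchored — it looks for the pattern anywhere in the string.
Here no position works, so the call returns None.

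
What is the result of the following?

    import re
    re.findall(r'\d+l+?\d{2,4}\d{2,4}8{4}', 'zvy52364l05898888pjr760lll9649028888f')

Pattern: one or more of a digit; then one or more of the literal 'l' (lazy), then 2 to 4 of a digit; then 2 to 4 of a digit, then exactly 4 of the literal '8'.
Matches: at [3:17] → '52364l05898888'; at [20:36] → '760lll9649028888'.
With no groups in the pattern, `findall` gives back each whole match — 2 here.

['52364l05898888', '760lll9649028888']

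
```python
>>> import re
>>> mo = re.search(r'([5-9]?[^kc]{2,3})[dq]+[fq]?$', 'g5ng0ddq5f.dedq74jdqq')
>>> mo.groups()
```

('74jd',)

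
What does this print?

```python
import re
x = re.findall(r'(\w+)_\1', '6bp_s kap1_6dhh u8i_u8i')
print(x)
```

['u8i']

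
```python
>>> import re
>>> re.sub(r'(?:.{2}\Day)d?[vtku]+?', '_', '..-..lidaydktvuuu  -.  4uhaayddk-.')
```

'..-.._tvuuu  -.  4uhaayddk-.'

Because the quantifier is non-greedy, it stops expanding at the earliest point where the rest of the pattern can succeed.
Each match is replaced by '_'.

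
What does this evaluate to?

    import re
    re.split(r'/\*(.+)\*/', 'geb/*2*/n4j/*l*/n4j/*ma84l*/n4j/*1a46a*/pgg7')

Matches to split on: at [3:40] → '/*2*/n4j/*l*/n4j/*ma84l*/n4j/*1a46a*/'.
`re.split` interleaves the captured-group text with the surrounding fragments.

['geb', '2*/n4j/*l*/n4j/*ma84l*/n4j/*1a46a', 'pgg7']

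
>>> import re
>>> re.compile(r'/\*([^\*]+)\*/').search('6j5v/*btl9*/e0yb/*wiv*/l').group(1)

The match spans [4:12] → '/*btl9*/'.
Captured: group 1 = 'btl9'.

'btl9'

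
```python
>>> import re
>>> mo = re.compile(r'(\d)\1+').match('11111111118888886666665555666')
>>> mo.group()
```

After group 1 captures some text, `\1` only succeeds where that same text appears again.
`match` is anchored at position 0; if the pattern doesn't fit there, it returns None.
The match spans [0:10] → '1111111111'.
Captured: group 1 = '1'.

'1111111111'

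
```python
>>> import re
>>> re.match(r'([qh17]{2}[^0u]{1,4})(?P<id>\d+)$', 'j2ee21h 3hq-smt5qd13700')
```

Pattern: exactly 2 of one of [qh17], then 1 to 4 of any character except [0u] (captured); then one or more of a digit (captured as 'id'); then anchored at the end.
`match` is anchored at position 0; if the pattern doesn't fit there, it returns None.
Here the string doesn't start with a match, so the call returns None.

None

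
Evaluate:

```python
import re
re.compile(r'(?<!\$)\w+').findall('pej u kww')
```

['pej', 'u', 'kww']

The negative lookaround is zero-width — it rules out positions where the adjacent text would match, without consuming anything.
Scanning left to right: at [0:3] → 'pej'; at [4:5] → 'u'; at [6:9] → 'kww'.
`findall` yields the raw match text (3 of them) because the pattern has no groups.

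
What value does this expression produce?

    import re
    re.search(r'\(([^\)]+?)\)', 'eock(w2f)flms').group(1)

'w2f'

Unlike `match`, `search` isn't anchored — it looks for the pattern anywhere in the string.
The match spans [4:9] → '(w2f)'.
Captured: group 1 = 'w2f'.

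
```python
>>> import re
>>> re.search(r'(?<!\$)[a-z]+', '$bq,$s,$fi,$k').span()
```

`(?!…)`/`(?<!…)` only lets a position through if the neighbouring text does NOT match; no characters are consumed.
`search` walks the string left to right and returns the first match it finds.
The match spans [2:3] → 'q'.

(2, 3)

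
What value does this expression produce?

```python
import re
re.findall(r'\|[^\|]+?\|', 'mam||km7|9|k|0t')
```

['|km7|', '|k|']

Since nothing is captured, `findall` lists the 2 matched substrings directly.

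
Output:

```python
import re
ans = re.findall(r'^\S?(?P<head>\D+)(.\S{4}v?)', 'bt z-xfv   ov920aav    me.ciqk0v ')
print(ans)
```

[('t z-xfv   ov', '920aav')]

The pattern matches anchored at the start of the string; then optionally a non-whitespace character; then one or more of a non-digit (captured as 'head'); then any character, then exactly 4 of a non-whitespace character, then optionally the literal 'v' (captured).
Walking the string: at [0:19] match 'bt z-xfv   ov920aav', groups = ('t z-xfv   ov', '920aav').
Multiple groups make `findall` return tuples — one 2-tuple for the one match.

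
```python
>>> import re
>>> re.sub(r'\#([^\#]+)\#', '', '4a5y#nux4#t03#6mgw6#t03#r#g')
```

Matches: at [4:10] → '#nux4#'; at [13:20] → '#6mgw6#'; at [23:26] → '#r#'.
`sub` substitutes '' at each match site.

'4a5yt03t03g'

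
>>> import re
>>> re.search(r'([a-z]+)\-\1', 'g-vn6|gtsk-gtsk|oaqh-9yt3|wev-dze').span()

(6, 15)

After group 1 captures some text, `\1` only succeeds where that same text appears again.
The match spans [6:15] → 'gtsk-gtsk'.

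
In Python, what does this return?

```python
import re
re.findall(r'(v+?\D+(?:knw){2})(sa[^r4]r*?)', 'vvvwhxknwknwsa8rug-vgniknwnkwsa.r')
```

Pattern: one or more of the literal 'v' (lazy), then one or more of a non-digit, then the literal 'knw' repeated 2 times (captured); then the literal 'sa', then any character except [r4], then zero or more of a literal 'r' (lazy) (captured).
A non-greedy quantifier consumes as few characters as it can — just enough that the remainder of the pattern still matches from where it stops; whatever follows it matches normally.
Scanning left to right: at [0:15] match 'vvvwhxknwknwsa8', groups = ('vvvwhxknwknw', 'sa8').
`findall` packs the 2 group values into a tuple for every match.

[('vvvwhxknwknw', 'sa8')]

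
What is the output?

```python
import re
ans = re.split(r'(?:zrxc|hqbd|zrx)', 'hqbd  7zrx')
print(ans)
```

`split` removes every match and returns the 3 fragments in between.

['', '  7', '']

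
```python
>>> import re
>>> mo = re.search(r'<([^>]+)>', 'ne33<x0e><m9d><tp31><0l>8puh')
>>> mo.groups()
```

Unlike `match`, `search` isn't anchored — it looks for the pattern anywhere in the string.
The match spans [4:9] → '<x0e>'.
Captured: group 1 = 'x0e'.

('x0e',)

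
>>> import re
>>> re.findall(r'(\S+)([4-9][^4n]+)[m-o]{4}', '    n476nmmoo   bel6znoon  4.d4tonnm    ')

The pattern matches one or more of a non-whitespace character (captured); then a character in [4-9], then one or more of any character except [4n] (captured); then exactly 4 of a character in [m-o].
Walking the string: at [4:12] match 'n476nmmo', groups = ('n4', '76'); at [16:25] match 'bel6znoon', groups = ('bel', '6z'); at [27:36] match '4.d4tonnm', groups = ('4.d', '4t').
With 2 capturing groups, `findall` returns a 2-tuple per match.

[('n4', '76'), ('bel', '6z'), ('4.d', '4t')]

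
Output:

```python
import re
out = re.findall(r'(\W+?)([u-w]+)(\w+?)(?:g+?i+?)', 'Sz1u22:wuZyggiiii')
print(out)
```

[(':', 'wu', 'Zy')]

Multiple groups make `findall` return tuples — one 3-tuple for the one match.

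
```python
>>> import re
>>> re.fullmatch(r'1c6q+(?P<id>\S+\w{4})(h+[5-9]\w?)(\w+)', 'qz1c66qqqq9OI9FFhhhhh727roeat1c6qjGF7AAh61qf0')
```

None

For `fullmatch`, every character of the input must be accounted for by the pattern.
Here the pattern can't cover the whole string, so the call returns None.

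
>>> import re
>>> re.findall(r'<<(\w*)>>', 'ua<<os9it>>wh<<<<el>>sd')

Because there's exactly one group, `findall` drops the full match and keeps group 1 from each hit.

['os9it', 'el']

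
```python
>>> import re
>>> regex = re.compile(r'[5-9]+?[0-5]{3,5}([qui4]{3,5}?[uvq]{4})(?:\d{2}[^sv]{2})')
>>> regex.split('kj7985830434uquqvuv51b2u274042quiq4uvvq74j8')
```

This matches one or more of a character in [5-9] (lazy), then 3 to 5 of a character in [0-5]; then 3 to 5 of one of [qui4] (lazy), then exactly 4 of one of [uvq] (captured); then exactly 2 of a digit, then exactly 2 of any character except [sv] (non-capturing group).
Matches to split on: at [2:23] → '7985830434uquqvuv51b2'; at [25:43] → '74042quiq4uvvq74j8'.
`re.split` interleaves the captured-group text with the surrounding fragments.

['kj', 'uquqvuv', 'u2', 'quiq4uvvq', '']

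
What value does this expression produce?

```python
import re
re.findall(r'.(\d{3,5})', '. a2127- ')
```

['2127']

Pattern: any character; then 3 to 5 of a digit (captured).
One capturing group, so `findall` returns just the captured substring from the one match — 1 in all.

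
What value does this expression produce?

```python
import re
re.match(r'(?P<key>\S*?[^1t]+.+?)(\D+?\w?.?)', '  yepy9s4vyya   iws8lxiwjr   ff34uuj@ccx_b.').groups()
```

The match spans [0:43] → '  yepy9s4vyya   iws8lxiwjr   ff34uuj@ccx_b.'.
Captured: group 1 = '  yepy9s4vyya   iws8lxiwjr   ff34uuj@ccx_b', group 2 = '.'.

('  yepy9s4vyya   iws8lxiwjr   ff34uuj@ccx_b', '.')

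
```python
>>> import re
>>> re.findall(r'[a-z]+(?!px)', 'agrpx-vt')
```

['agrpx', 'vt']

A negative assertion filters positions out without eating any characters.
No capturing groups, so `findall` returns the 2 full match strings.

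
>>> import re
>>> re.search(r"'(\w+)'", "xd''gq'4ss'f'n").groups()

`search` walks the string left to right and returns the first match it finds.
The match spans [3:7] → "'gq'".
Captured: group 1 = 'gq'.

('gq',)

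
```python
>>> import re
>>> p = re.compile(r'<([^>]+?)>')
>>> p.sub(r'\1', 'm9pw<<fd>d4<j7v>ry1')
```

'm9pw<fdd4j7vry1'

Matches: at [4:9] → '<<fd>'; at [11:16] → '<j7v>'.
`\1` in the replacement pulls in group 1's text for each match.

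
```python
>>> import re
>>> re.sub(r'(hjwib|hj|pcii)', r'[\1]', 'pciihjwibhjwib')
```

The regex engine tests alternatives in the order written; an earlier branch that matches wins even if a later one would match more.
Matches: at [0:4] → 'pcii'; at [4:9] → 'hjwib'; at [9:14] → 'hjwib'.
`\1` in the replacement pulls in group 1's text for each match.

'[pcii][hjwib][hjwib]'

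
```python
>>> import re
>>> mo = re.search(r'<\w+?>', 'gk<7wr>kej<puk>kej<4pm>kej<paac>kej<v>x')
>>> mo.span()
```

The match spans [2:7] → '<7wr>'.

(2, 7)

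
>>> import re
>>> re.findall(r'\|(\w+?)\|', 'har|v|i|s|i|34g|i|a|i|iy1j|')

['v', 's', '34g', 'a', 'iy1j']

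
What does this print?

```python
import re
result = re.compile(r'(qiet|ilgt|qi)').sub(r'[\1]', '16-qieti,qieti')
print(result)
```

`|` is ordered: at each position the engine commits to the first alternative that works.
Matches: at [3:7] → 'qiet'; at [9:13] → 'qiet'.
Each match is replaced using the text its own group 1 captured.

16-[qiet]i,[qiet]i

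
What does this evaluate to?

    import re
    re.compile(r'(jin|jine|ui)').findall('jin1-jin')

['jin', 'jin']

Matches: at [0:3] match 'jin', group 1 = 'jin'; at [5:8] match 'jin', group 1 = 'jin'.
Because there's exactly one group, `findall` drops the full match and keeps group 1 from each hit.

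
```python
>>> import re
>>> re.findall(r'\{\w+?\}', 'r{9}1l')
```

['{9}']

Scanning left to right: at [1:4] → '{9}'.
`findall` yields the raw match text (1 of them) because the pattern has no groups.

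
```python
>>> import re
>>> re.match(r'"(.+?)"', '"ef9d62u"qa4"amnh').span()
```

(0, 9)

With the lazy modifier that quantifier settles for the fewest repetitions that let the rest of the pattern succeed (the atoms after it are unaffected and can still be greedy).
`re.match` only tries the pattern at the start of the string.
The match spans [0:9] → '"ef9d62u"'.
Captured: group 1 = 'ef9d62u'.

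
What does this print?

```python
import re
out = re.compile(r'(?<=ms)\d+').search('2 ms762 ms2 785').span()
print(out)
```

Because the assertion is zero-width, the text it checks is not consumed and won't appear in the result.
`re.search` tries every starting position until one works.
The match spans [4:7] → '762'.

(4, 7)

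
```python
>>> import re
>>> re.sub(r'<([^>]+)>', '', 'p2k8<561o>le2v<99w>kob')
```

`sub` substitutes '' at each match site.

'p2k8le2vkob'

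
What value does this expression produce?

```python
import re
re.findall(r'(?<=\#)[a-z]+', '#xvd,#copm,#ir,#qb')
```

['xvd', 'copm', 'ir', 'qb']

The `(?=…)`/`(?<=…)` assertion just peeks at neighbouring text; it doesn't advance the match position.
No capturing groups, so `findall` returns the 4 full match strings.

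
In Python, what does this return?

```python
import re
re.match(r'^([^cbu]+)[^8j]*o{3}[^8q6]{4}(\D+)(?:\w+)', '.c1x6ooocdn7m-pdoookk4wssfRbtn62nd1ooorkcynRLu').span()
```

This matches anchored at the start of the string; then one or more of any character except [cbu] (captured); then zero or more of any character except [8j], then exactly 3 of a literal 'o'; then exactly 4 of any character except [8q6]; then one or more of a non-digit (captured); then one or more of a word character (non-capturing group).
`match` is anchored at position 0; if the pattern doesn't fit there, it returns None.
The match spans [0:46] → '.c1x6ooocdn7m-pdoookk4wssfRbtn62nd1ooorkcynRLu'.
Captured: group 1 = '.', group 2 = 'nRL'.

(0, 46)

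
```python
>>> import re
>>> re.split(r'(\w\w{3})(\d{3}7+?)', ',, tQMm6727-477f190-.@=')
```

Pattern: a word character, then exactly 3 of a word character (captured); then exactly 3 of a digit, then one or more of a literal '7' (lazy) (captured).
With a capturing group present, the delimiter's captured portion is kept in the result list.

[',, ', 'tQMm', '6727', '-477f190-.@=']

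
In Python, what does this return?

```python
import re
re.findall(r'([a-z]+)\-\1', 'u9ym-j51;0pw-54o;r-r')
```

['r']

A backreference is literal: `\1` must see the identical characters the first group matched.
Matches: at [17:20] match 'r-r', group 1 = 'r'.
`findall` collects group 1 from the one match (1 total).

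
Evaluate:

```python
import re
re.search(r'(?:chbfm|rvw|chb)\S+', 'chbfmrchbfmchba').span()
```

(0, 15)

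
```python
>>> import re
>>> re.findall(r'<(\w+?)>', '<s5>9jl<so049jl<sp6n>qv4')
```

['s5', 'sp6n']

Because there's exactly one group, `findall` drops the full match and keeps group 1 from each hit.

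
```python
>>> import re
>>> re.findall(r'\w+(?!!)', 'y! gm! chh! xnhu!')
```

['g', 'ch', 'xnh']

The negative lookaround is zero-width — it rules out positions where the adjacent text would match, without consuming anything.
Since nothing is captured, `findall` lists the 3 matched substrings directly.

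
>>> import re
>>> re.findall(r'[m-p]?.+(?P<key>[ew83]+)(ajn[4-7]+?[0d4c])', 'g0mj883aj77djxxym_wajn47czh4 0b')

[('w', 'ajn47c')]

The pattern matches optionally a character in [m-p], then one or more of any character; then one or more of one of [ew83] (captured as 'key'); then the literal 'ajn', then one or more of a character in [4-7] (lazy), then one of [0d4c] (captured).
Multiple groups make `findall` return tuples — one 2-tuple for the one match.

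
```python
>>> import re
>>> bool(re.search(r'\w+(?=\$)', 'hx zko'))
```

False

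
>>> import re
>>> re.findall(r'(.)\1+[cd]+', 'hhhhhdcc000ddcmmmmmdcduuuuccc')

['h', '0', 'm', 'u']

The backreference `\1` re-matches whatever the first group consumed, character for character.
Matches: at [0:8] match 'hhhhhdcc', group 1 = 'h'; at [8:14] match '000ddc', group 1 = '0'; at [14:22] match 'mmmmmdcd', group 1 = 'm'; at [22:29] match 'uuuuccc', group 1 = 'u'.
With a single group, `findall` returns only what that group captured — 4 items.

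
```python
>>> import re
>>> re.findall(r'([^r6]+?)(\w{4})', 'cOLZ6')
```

[('c', 'OLZ6')]

The pattern matches one or more of any character except [r6] (lazy) (captured); then exactly 4 of a word character (captured).
Walking the string: at [0:5] match 'cOLZ6', groups = ('c', 'OLZ6').
2 groups means the one result is a tuple of 2 captured strings — 1 here.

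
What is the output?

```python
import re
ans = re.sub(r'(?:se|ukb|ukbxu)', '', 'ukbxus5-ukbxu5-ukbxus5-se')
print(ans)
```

Alternation isn't longest-match — the leftmost alternative that fits at this position is chosen.
Matches: at [0:3] → 'ukb'; at [8:11] → 'ukb'; at [15:18] → 'ukb'; at [23:25] → 'se'.
Every occurrence is swapped for ''.

xus5-xu5-xus5-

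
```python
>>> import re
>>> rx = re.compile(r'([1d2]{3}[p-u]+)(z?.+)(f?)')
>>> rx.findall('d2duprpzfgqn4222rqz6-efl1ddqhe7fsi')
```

The pattern matches exactly 3 of one of [1d2], then one or more of a character in [p-u] (captured); then optionally the literal 'z', then one or more of any character (captured); then optionally a literal 'f' (captured).
Walking the string: at [0:34] match 'd2duprpzfgqn4222rqz6-efl1ddqhe7fsi', groups = ('d2duprp', 'zfgqn4222rqz6-efl1ddqhe7fsi', '').
With 3 capturing groups, `findall` returns a 3-tuple per match.

[('d2duprp', 'zfgqn4222rqz6-efl1ddqhe7fsi', '')]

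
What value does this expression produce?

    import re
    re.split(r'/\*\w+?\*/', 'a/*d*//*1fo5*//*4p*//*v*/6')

['a', '', '', '', '6']

Splitting on the pattern gives 5 pieces.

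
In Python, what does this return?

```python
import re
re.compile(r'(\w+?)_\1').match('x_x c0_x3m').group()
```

`re.match` won't scan ahead — the pattern has to work from the very first character.
The match spans [0:3] → 'x_x'.

'x_x'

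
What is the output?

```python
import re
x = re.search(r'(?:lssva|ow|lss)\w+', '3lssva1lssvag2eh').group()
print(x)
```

`re.search` scans for the first position where the pattern succeeds.
The match spans [1:16] → 'lssva1lssvag2eh'.

lssva1lssvag2eh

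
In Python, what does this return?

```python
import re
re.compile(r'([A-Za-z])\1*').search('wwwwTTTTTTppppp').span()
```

(0, 4)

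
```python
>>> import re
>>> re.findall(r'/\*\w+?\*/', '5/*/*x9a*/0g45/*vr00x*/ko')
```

['/*x9a*/', '/*vr00x*/']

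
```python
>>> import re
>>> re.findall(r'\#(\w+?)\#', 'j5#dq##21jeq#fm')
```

['dq', '21jeq']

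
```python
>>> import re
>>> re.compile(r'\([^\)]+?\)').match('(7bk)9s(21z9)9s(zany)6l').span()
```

(0, 5)

`re.match` won't scan ahead — the pattern has to work from the very first character.
The match spans [0:5] → '(7bk)'.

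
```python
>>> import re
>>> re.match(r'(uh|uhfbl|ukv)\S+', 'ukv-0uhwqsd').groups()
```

('ukv',)

`re.match` won't scan ahead — the pattern has to work from the very first character.
The match spans [0:11] → 'ukv-0uhwqsd'.
Captured: group 1 = 'ukv'.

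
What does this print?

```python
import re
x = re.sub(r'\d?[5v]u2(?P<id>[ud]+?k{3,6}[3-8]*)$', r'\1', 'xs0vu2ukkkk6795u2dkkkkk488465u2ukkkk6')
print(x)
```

xs0vu2ukkkk6795u2dkkkkk4884ukkkk6

Each match is replaced using the text its own group 1 captured.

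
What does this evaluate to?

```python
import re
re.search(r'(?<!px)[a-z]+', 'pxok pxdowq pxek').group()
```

The negative lookaround is zero-width — it rules out positions where the adjacent text would match, without consuming anything.
The match spans [0:4] → 'pxok'.

'pxok'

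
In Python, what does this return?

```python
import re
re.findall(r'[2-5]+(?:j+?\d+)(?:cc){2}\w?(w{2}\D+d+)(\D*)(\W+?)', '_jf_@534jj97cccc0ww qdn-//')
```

[('ww qd', 'n-/', '/')]

Pattern: one or more of a character in [2-5]; then one or more of a literal 'j' (lazy), then one or more of a digit (non-capturing group); then the literal 'cc' repeated 2 times, then optionally a word character; then exactly 2 of a literal 'w', then one or more of a non-digit, then one or more of the literal 'd' (captured); then zero or more of a non-digit (captured); then one or more of a non-word character (lazy) (captured).
3 groups means the one result is a tuple of 3 captured strings — 1 here.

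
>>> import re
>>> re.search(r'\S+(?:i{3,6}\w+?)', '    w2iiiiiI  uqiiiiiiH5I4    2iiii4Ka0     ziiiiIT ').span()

(4, 12)

This matches one or more of a non-whitespace character; then 3 to 6 of a literal 'i', then one or more of a word character (lazy) (non-capturing group).
`search` walks the string left to right and returns the first match it finds.
The match spans [4:12] → 'w2iiiiiI'.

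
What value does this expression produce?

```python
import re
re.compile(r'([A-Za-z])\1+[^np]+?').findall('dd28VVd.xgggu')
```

After group 1 captures some text, `\1` only succeeds where that same text appears again.
Scanning left to right: at [0:3] match 'dd2', group 1 = 'd'; at [4:7] match 'VVd', group 1 = 'V'; at [9:13] match 'gggu', group 1 = 'g'.
Because there's exactly one group, `findall` drops the full match and keeps group 1 from each hit.

['d', 'V', 'g']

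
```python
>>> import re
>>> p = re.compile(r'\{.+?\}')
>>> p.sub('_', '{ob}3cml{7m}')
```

'_3cml_'

`sub` substitutes '_' at each match site.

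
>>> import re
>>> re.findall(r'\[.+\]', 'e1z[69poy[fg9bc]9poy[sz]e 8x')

['[69poy[fg9bc]9poy[sz]']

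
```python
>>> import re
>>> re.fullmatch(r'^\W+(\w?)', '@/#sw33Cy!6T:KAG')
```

None

The pattern matches anchored at the start of the string; then one or more of a non-word character; then optionally a word character (captured).
For `fullmatch`, every character of the input must be accounted for by the pattern.
Here the string isn't matched end-to-end, so the call returns None.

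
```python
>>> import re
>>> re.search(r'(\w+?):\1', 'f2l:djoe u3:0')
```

None

The backreference `\1` re-matches whatever the first group consumed, character for character.
Here the pattern never matches, so the call returns None.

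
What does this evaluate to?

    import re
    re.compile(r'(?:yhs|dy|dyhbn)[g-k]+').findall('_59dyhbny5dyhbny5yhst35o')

Matches: at [3:6] → 'dyh'; at [10:13] → 'dyh'.
No capturing groups, so `findall` returns the 2 full match strings.

['dyh', 'dyh']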